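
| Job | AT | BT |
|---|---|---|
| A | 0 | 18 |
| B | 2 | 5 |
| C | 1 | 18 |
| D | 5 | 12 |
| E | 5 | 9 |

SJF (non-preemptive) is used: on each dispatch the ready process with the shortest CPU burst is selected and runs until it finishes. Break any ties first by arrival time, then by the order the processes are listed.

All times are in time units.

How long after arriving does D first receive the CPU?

Timeline: | A 0-18 | B 18-23 | E 23-32 | D 32-44 | C 44-62 |
Completion: A=18  B=23  C=62  D=44  E=32
Response(D) = first start − arrival = 32 − 5 = 27

27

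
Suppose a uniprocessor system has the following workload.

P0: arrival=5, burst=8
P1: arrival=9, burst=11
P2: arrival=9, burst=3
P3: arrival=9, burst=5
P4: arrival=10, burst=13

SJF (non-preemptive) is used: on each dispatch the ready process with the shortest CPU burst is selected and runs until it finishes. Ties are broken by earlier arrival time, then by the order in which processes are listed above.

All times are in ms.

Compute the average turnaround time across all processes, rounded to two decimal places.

17.00

Gantt: | idle 0-5 | P0 5-13 | P2 13-16 | P3 16-21 | P1 21-32 | P4 32-45 |
Completion: P0=13  P1=32  P2=16  P3=21  P4=45
Turnaround (C−A): P0=8  P1=23  P2=7  P3=12  P4=35
Turnaround times: P0=8, P1=23, P2=7, P3=12, P4=35
Average turnaround = (8+23+7+12+35) / 5 = 85/5 = 17.00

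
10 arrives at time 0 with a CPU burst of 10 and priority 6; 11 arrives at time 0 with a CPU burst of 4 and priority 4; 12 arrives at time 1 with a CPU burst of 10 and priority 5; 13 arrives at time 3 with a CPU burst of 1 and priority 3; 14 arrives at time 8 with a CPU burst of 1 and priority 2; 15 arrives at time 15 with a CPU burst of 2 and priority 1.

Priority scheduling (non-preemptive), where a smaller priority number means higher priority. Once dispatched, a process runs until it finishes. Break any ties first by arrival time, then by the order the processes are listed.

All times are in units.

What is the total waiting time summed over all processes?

Schedule: | 11 0-4 | 13 4-5 | 12 5-15 | 15 15-17 | 14 17-18 | 10 18-28 |
Completion: 10=28  11=4  12=15  13=5  14=18  15=17
Turnaround (C−A): 10=28  11=4  12=14  13=2  14=10  15=2
Waiting = turnaround − burst: 10=18, 11=0, 12=4, 13=1, 14=9, 15=0
Total waiting = 18 + 0 + 4 + 1 + 9 + 0 = 32

32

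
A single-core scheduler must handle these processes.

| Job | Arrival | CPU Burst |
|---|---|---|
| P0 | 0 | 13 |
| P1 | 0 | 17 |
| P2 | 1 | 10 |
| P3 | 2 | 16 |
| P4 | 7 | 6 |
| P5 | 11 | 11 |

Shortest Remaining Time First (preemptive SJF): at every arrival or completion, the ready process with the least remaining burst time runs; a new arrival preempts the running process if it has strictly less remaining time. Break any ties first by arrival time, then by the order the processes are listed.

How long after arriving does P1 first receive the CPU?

56

Gantt: | P0 0-1 | P2 1-11 | P4 11-17 | P5 17-28 | P0 28-40 | P3 40-56 | P1 56-73 |
Completion: P0=40  P1=73  P2=11  P3=56  P4=17  P5=28
Response(P1) = first start − arrival = 56 − 0 = 56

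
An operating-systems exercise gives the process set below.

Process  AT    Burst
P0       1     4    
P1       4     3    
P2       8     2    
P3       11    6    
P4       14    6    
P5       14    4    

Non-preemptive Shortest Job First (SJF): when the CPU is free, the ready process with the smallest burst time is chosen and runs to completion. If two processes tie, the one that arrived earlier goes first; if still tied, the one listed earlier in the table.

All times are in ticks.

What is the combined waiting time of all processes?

11

Timeline: | idle 0-1 | P0 1-5 | P1 5-8 | P2 8-10 | idle 10-11 | P3 11-17 | P5 17-21 | P4 21-27 |
Completion: P0=5  P1=8  P2=10  P3=17  P4=27  P5=21
Waiting = turnaround − burst: P0=0, P1=1, P2=0, P3=0, P4=7, P5=3
Total waiting = 0 + 1 + 0 + 0 + 7 + 3 = 11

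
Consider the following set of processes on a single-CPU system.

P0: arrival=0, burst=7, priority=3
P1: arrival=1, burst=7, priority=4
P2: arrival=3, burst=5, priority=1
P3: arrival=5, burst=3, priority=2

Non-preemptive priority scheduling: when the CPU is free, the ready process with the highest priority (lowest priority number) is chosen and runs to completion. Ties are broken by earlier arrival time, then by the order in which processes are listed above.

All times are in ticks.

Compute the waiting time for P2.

4

Timeline: | P0 0-7 | P2 7-12 | P3 12-15 | P1 15-22 |
Completion: P0=7  P1=22  P2=12  P3=15
Turnaround (C−A): P0=7  P1=21  P2=9  P3=10
Waiting(P2) = turnaround − burst = 9 − 5 = 4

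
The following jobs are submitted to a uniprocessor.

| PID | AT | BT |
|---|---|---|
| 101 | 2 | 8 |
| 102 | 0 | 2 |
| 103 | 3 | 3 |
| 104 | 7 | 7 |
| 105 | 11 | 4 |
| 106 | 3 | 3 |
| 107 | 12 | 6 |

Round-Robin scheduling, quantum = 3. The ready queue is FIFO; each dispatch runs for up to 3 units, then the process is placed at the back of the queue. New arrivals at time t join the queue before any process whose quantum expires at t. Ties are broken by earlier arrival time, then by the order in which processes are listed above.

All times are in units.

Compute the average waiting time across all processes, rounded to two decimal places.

Gantt: | 102 0-2 | 101 2-5 | 103 5-8 | 106 8-11 | 101 11-14 | 104 14-17 | 105 17-20 | 107 20-23 | 101 23-25 | 104 25-28 | 105 28-29 | 107 29-32 | 104 32-33 |
Completion: 101=25  102=2  103=8  104=33  105=29  106=11  107=32
Turnaround (C−A): 101=23  102=2  103=5  104=26  105=18  106=8  107=20
Waiting times: 101=15, 102=0, 103=2, 104=19, 105=14, 106=5, 107=14
Average waiting = (15+0+2+19+14+5+14) / 7 = 69/7 = 9.86

9.86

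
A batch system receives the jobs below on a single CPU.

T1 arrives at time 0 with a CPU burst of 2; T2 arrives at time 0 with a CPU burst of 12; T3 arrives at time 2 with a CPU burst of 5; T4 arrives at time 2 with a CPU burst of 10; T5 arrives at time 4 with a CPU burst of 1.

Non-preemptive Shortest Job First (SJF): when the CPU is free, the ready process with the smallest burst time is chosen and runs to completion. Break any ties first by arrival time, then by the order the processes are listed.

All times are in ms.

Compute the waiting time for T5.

Gantt: | T1 0-2 | T3 2-7 | T5 7-8 | T4 8-18 | T2 18-30 |
Completion: T1=2  T2=30  T3=7  T4=18  T5=8
Turnaround (C−A): T1=2  T2=30  T3=5  T4=16  T5=4
Waiting(T5) = turnaround − burst = 4 − 1 = 3

3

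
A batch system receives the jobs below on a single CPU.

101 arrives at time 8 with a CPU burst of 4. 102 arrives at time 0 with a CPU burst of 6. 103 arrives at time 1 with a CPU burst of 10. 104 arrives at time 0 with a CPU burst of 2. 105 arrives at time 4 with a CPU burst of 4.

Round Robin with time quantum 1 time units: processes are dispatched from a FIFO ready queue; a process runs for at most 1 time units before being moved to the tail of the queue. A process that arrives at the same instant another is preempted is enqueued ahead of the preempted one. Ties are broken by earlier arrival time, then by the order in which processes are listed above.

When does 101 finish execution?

Schedule: | 102 0-1 | 104 1-2 | 103 2-3 | 102 3-4 | 104 4-5 | 103 5-6 | 105 6-7 | 102 7-8 | 103 8-9 | 105 9-10 | 101 10-11 | 102 11-12 | 103 12-13 | 105 13-14 | 101 14-15 | 102 15-16 | 103 16-17 | 105 17-18 | 101 18-19 | 102 19-20 | 103 20-21 | 101 21-22 | 103 22-26 |
Completion: 101=22  102=20  103=26  104=5  105=18
Turnaround (C−A): 101=14  102=20  103=25  104=5  105=14

22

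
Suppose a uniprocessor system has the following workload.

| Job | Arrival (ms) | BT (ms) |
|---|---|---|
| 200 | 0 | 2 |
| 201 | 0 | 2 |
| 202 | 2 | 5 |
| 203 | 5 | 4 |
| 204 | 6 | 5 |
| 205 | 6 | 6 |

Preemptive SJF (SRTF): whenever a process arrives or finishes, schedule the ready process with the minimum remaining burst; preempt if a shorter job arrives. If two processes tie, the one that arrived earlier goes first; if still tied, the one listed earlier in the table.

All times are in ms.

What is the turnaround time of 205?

18

Timeline: | 200 0-2 | 201 2-4 | 202 4-9 | 203 9-13 | 204 13-18 | 205 18-24 |
Completion: 200=2  201=4  202=9  203=13  204=18  205=24
Turnaround (C−A): 200=2  201=4  202=7  203=8  204=12  205=18
Turnaround(205) = completion − arrival = 24 − 6 = 18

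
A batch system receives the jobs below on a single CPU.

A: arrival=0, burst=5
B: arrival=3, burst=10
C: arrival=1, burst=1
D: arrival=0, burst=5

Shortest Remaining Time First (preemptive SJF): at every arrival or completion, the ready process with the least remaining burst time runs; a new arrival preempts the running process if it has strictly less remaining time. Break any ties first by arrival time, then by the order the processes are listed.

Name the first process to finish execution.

Timeline: | A 0-1 | C 1-2 | A 2-6 | D 6-11 | B 11-21 |
Completion: A=6  B=21  C=2  D=11
Finish order: C → A → D → B

C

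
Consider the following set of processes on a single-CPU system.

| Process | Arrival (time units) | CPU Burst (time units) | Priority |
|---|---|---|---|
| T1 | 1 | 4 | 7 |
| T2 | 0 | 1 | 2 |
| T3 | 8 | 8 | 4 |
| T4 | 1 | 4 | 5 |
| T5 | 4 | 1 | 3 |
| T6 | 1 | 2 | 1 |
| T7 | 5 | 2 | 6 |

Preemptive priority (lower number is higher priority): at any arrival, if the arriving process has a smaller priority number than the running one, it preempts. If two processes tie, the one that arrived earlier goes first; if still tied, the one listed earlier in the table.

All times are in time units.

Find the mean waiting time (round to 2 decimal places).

4.43

Gantt: | T2 0-1 | T6 1-3 | T4 3-4 | T5 4-5 | T4 5-8 | T3 8-16 | T7 16-18 | T1 18-22 |
Completion: T1=22  T2=1  T3=16  T4=8  T5=5  T6=3  T7=18
Waiting times: T1=17, T2=0, T3=0, T4=3, T5=0, T6=0, T7=11
Average waiting = (17+0+0+3+0+0+11) / 7 = 31/7 = 4.43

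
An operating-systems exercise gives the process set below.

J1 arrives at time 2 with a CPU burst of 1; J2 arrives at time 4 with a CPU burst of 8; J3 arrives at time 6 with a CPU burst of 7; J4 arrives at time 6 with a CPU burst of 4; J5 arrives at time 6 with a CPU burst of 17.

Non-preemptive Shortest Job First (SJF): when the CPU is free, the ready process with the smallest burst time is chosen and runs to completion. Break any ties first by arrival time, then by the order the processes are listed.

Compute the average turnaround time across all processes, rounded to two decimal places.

Schedule: | idle 0-2 | J1 2-3 | idle 3-4 | J2 4-12 | J4 12-16 | J3 16-23 | J5 23-40 |
Completion: J1=3  J2=12  J3=23  J4=16  J5=40
Turnaround (C−A): J1=1  J2=8  J3=17  J4=10  J5=34
Turnaround times: J1=1, J2=8, J3=17, J4=10, J5=34
Average turnaround = (1+8+17+10+34) / 5 = 70/5 = 14.00

14.00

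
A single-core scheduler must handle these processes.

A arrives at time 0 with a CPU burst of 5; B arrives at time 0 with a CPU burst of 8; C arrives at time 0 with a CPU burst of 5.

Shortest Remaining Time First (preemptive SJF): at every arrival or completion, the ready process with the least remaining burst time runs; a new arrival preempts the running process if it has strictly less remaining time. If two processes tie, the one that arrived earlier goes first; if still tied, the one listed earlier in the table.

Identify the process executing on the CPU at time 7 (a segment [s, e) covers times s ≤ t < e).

Schedule: | A 0-5 | C 5-10 | B 10-18 |
Completion: A=5  B=18  C=10

C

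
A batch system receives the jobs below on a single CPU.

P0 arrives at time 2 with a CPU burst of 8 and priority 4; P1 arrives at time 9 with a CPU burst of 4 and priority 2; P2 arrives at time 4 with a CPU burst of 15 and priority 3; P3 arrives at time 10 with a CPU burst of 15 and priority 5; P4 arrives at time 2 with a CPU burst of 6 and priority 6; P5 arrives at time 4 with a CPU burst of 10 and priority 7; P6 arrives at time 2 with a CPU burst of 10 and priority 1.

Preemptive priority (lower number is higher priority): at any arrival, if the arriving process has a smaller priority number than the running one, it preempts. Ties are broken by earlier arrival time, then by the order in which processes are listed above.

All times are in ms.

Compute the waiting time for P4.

52

Timeline: | idle 0-2 | P6 2-12 | P1 12-16 | P2 16-31 | P0 31-39 | P3 39-54 | P4 54-60 | P5 60-70 |
Completion: P0=39  P1=16  P2=31  P3=54  P4=60  P5=70  P6=12
Turnaround (C−A): P0=37  P1=7  P2=27  P3=44  P4=58  P5=66  P6=10
Waiting(P4) = turnaround − burst = 58 − 6 = 52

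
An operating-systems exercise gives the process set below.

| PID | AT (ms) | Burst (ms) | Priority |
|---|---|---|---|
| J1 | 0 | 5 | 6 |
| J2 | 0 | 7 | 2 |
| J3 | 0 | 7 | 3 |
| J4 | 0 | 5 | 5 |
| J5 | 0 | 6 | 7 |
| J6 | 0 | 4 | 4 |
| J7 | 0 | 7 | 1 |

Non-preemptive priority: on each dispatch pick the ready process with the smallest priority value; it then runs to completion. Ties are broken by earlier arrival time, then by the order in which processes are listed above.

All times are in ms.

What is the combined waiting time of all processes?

132

Gantt: | J7 0-7 | J2 7-14 | J3 14-21 | J6 21-25 | J4 25-30 | J1 30-35 | J5 35-41 |
Completion: J1=35  J2=14  J3=21  J4=30  J5=41  J6=25  J7=7
Waiting = turnaround − burst: J1=30, J2=7, J3=14, J4=25, J5=35, J6=21, J7=0
Total waiting = 30 + 7 + 14 + 25 + 35 + 21 + 0 = 132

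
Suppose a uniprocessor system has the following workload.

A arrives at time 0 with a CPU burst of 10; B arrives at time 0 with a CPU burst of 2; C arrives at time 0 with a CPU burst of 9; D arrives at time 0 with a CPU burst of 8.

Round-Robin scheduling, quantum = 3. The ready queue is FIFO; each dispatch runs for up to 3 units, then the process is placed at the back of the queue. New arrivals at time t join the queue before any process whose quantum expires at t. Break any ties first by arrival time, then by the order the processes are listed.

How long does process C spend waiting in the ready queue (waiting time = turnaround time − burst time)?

17

Gantt: | A 0-3 | B 3-5 | C 5-8 | D 8-11 | A 11-14 | C 14-17 | D 17-20 | A 20-23 | C 23-26 | D 26-28 | A 28-29 |
Completion: A=29  B=5  C=26  D=28
Waiting(C) = turnaround − burst = 26 − 9 = 17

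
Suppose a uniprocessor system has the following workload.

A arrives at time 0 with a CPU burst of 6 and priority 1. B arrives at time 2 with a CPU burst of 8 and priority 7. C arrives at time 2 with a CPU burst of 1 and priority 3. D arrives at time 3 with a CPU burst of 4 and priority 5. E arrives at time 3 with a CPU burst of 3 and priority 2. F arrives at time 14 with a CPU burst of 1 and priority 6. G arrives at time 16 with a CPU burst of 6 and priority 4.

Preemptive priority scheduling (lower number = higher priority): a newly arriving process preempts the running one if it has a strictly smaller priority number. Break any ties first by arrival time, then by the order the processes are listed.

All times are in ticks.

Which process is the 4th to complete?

Timeline: | A 0-6 | E 6-9 | C 9-10 | D 10-14 | F 14-15 | B 15-16 | G 16-22 | B 22-29 |
Completion: A=6  B=29  C=10  D=14  E=9  F=15  G=22
Finish order: A → E → C → D → F → G → B

D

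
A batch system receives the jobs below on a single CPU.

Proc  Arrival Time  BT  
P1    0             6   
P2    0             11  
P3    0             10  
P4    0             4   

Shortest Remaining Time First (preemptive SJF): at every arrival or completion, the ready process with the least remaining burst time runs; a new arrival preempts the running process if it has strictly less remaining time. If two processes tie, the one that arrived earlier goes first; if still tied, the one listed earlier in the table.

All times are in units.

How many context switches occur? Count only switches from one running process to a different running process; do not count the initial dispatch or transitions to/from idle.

3

Timeline: | P4 0-4 | P1 4-10 | P3 10-20 | P2 20-31 |
Completion: P1=10  P2=31  P3=20  P4=4
Turnaround (C−A): P1=10  P2=31  P3=20  P4=4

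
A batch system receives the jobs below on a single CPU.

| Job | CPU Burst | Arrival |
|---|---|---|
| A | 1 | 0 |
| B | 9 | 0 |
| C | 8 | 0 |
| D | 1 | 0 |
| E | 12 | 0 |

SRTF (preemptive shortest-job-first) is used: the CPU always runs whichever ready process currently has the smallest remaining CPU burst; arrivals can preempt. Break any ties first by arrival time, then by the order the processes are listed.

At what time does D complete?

2

Timeline: | A 0-1 | D 1-2 | C 2-10 | B 10-19 | E 19-31 |
Completion: A=1  B=19  C=10  D=2  E=31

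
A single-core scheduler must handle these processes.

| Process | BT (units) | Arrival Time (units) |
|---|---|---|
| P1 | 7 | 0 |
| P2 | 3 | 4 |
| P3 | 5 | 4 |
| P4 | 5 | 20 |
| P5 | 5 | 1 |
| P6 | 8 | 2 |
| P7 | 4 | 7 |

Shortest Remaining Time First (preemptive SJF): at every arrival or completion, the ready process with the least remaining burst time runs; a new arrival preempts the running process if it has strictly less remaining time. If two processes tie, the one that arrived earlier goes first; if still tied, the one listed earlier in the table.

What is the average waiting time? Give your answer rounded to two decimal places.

Schedule: | P1 0-1 | P5 1-6 | P2 6-9 | P7 9-13 | P3 13-18 | P1 18-24 | P4 24-29 | P6 29-37 |
Completion: P1=24  P2=9  P3=18  P4=29  P5=6  P6=37  P7=13
Waiting times: P1=17, P2=2, P3=9, P4=4, P5=0, P6=27, P7=2
Average waiting = (17+2+9+4+0+27+2) / 7 = 61/7 = 8.71

8.71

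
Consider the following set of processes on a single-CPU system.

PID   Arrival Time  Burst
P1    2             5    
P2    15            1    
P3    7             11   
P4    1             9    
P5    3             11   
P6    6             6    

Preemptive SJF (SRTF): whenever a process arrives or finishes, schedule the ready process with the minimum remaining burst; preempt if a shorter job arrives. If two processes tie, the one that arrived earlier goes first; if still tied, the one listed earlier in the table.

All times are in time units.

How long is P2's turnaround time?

1

Gantt: | idle 0-1 | P4 1-2 | P1 2-7 | P6 7-13 | P4 13-15 | P2 15-16 | P4 16-22 | P5 22-33 | P3 33-44 |
Completion: P1=7  P2=16  P3=44  P4=22  P5=33  P6=13
Turnaround (C−A): P1=5  P2=1  P3=37  P4=21  P5=30  P6=7
Turnaround(P2) = completion − arrival = 16 − 15 = 1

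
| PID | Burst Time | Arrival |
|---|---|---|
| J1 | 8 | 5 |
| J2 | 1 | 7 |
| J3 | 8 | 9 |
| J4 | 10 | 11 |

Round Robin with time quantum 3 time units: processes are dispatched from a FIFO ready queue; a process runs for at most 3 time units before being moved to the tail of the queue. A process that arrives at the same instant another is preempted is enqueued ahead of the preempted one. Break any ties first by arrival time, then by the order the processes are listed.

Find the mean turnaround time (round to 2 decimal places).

Schedule: | idle 0-5 | J1 5-8 | J2 8-9 | J1 9-12 | J3 12-15 | J4 15-18 | J1 18-20 | J3 20-23 | J4 23-26 | J3 26-28 | J4 28-32 |
Completion: J1=20  J2=9  J3=28  J4=32
Turnaround (C−A): J1=15  J2=2  J3=19  J4=21
Turnaround times: J1=15, J2=2, J3=19, J4=21
Average turnaround = (15+2+19+21) / 4 = 57/4 = 14.25

14.25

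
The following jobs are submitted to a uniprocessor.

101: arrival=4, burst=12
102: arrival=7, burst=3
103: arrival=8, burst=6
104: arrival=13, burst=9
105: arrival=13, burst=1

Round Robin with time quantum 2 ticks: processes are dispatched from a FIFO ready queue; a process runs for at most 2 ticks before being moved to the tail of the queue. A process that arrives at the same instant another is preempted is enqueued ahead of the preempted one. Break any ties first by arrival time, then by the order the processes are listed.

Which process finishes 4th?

101

Gantt: | idle 0-4 | 101 4-8 | 102 8-10 | 103 10-12 | 101 12-14 | 102 14-15 | 103 15-17 | 104 17-19 | 105 19-20 | 101 20-22 | 103 22-24 | 104 24-26 | 101 26-28 | 104 28-30 | 101 30-32 | 104 32-35 |
Completion: 101=32  102=15  103=24  104=35  105=20
Turnaround (C−A): 101=28  102=8  103=16  104=22  105=7
Finish order: 102 → 105 → 103 → 101 → 104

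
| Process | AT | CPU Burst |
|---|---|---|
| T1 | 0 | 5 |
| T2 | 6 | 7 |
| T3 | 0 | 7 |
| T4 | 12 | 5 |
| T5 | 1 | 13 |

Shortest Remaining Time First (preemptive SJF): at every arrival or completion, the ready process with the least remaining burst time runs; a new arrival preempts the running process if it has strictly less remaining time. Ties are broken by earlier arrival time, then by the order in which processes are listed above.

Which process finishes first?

Timeline: | T1 0-5 | T3 5-12 | T4 12-17 | T2 17-24 | T5 24-37 |
Completion: T1=5  T2=24  T3=12  T4=17  T5=37
Turnaround (C−A): T1=5  T2=18  T3=12  T4=5  T5=36
Finish order: T1 → T3 → T4 → T2 → T5

T1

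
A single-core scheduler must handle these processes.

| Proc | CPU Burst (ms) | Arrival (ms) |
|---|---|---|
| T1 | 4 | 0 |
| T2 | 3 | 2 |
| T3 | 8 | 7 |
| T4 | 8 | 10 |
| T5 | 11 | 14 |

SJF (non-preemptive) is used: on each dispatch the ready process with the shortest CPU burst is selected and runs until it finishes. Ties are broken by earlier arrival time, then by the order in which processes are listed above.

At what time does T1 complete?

Gantt: | T1 0-4 | T2 4-7 | T3 7-15 | T4 15-23 | T5 23-34 |
Completion: T1=4  T2=7  T3=15  T4=23  T5=34

4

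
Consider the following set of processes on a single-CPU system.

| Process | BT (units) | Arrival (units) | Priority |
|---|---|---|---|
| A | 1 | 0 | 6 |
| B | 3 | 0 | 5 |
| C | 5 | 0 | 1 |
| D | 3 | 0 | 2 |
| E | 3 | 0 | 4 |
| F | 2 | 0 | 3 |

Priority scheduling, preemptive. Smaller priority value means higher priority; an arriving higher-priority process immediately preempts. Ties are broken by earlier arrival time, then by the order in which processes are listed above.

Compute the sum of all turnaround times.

69

Gantt: | C 0-5 | D 5-8 | F 8-10 | E 10-13 | B 13-16 | A 16-17 |
Completion: A=17  B=16  C=5  D=8  E=13  F=10
Turnaround = completion − arrival: A=17, B=16, C=5, D=8, E=13, F=10
Total turnaround = 17 + 16 + 5 + 8 + 13 + 10 = 69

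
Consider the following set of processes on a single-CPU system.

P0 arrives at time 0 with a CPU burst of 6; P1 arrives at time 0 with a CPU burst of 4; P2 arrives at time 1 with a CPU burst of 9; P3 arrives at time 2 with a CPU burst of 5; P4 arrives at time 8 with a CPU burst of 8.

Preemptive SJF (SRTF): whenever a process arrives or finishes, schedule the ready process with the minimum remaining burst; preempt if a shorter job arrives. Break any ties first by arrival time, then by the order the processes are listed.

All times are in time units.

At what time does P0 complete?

Timeline: | P1 0-4 | P3 4-9 | P0 9-15 | P4 15-23 | P2 23-32 |
Completion: P0=15  P1=4  P2=32  P3=9  P4=23
Turnaround (C−A): P0=15  P1=4  P2=31  P3=7  P4=15

15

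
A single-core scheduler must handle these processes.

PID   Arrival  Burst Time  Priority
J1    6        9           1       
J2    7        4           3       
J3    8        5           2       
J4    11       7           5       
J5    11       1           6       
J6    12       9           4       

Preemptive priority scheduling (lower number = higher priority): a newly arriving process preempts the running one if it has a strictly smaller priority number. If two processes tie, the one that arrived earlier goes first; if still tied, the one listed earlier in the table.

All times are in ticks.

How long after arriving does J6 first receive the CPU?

12

Timeline: | idle 0-6 | J1 6-15 | J3 15-20 | J2 20-24 | J6 24-33 | J4 33-40 | J5 40-41 |
Completion: J1=15  J2=24  J3=20  J4=40  J5=41  J6=33
Turnaround (C−A): J1=9  J2=17  J3=12  J4=29  J5=30  J6=21
Response(J6) = first start − arrival = 24 − 12 = 12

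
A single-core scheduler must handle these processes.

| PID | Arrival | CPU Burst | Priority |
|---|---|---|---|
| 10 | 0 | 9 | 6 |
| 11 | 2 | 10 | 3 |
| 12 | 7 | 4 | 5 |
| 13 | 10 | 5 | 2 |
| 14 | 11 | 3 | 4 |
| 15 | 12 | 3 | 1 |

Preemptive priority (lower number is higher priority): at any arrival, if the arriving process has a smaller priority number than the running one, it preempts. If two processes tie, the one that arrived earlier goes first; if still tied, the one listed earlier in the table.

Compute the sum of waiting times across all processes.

61

Gantt: | 10 0-2 | 11 2-10 | 13 10-12 | 15 12-15 | 13 15-18 | 11 18-20 | 14 20-23 | 12 23-27 | 10 27-34 |
Completion: 10=34  11=20  12=27  13=18  14=23  15=15
Turnaround (C−A): 10=34  11=18  12=20  13=8  14=12  15=3
Waiting = turnaround − burst: 10=25, 11=8, 12=16, 13=3, 14=9, 15=0
Total waiting = 25 + 8 + 16 + 3 + 9 + 0 = 61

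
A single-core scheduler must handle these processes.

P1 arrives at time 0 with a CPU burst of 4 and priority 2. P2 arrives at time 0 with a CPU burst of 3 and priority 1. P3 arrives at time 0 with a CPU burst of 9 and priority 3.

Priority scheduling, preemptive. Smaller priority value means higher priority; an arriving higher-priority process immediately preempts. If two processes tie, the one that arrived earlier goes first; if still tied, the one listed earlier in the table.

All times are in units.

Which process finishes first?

Timeline: | P2 0-3 | P1 3-7 | P3 7-16 |
Completion: P1=7  P2=3  P3=16
Finish order: P2 → P1 → P3

P2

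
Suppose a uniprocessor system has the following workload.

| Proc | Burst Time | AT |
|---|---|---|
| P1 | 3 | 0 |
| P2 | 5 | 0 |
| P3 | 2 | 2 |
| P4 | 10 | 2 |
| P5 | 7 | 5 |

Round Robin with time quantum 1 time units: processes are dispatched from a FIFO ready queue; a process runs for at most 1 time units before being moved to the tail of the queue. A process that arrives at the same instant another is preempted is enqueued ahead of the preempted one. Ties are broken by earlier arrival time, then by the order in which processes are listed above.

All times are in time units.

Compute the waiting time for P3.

4

Schedule: | P1 0-1 | P2 1-2 | P1 2-3 | P3 3-4 | P4 4-5 | P2 5-6 | P1 6-7 | P3 7-8 | P5 8-9 | P4 9-10 | P2 10-11 | P5 11-12 | P4 12-13 | P2 13-14 | P5 14-15 | P4 15-16 | P2 16-17 | P5 17-18 | P4 18-19 | P5 19-20 | P4 20-21 | P5 21-22 | P4 22-23 | P5 23-24 | P4 24-27 |
Completion: P1=7  P2=17  P3=8  P4=27  P5=24
Waiting(P3) = turnaround − burst = 6 − 2 = 4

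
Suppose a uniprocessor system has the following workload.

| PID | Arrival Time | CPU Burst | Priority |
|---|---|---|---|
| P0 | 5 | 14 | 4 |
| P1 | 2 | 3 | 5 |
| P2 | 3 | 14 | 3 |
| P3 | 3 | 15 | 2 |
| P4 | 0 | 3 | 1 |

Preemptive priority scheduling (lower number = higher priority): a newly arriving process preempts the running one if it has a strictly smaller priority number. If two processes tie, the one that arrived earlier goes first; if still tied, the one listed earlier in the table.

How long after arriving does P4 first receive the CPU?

0

Timeline: | P4 0-3 | P3 3-18 | P2 18-32 | P0 32-46 | P1 46-49 |
Completion: P0=46  P1=49  P2=32  P3=18  P4=3
Turnaround (C−A): P0=41  P1=47  P2=29  P3=15  P4=3
Response(P4) = first start − arrival = 0 − 0 = 0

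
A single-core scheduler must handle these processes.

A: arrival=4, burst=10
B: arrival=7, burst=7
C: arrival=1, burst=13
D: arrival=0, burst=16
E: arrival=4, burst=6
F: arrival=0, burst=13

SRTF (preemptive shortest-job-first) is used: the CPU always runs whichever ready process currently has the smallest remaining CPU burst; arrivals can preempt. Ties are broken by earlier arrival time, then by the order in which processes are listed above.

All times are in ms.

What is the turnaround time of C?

48

Schedule: | F 0-4 | E 4-10 | B 10-17 | F 17-26 | A 26-36 | C 36-49 | D 49-65 |
Completion: A=36  B=17  C=49  D=65  E=10  F=26
Turnaround(C) = completion − arrival = 49 − 1 = 48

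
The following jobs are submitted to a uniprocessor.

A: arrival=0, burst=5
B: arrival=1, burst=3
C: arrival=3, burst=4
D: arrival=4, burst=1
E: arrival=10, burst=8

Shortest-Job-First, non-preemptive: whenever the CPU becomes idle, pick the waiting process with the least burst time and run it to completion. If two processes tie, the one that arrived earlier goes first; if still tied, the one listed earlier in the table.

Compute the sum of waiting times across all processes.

Timeline: | A 0-5 | D 5-6 | B 6-9 | C 9-13 | E 13-21 |
Completion: A=5  B=9  C=13  D=6  E=21
Turnaround (C−A): A=5  B=8  C=10  D=2  E=11
Waiting = turnaround − burst: A=0, B=5, C=6, D=1, E=3
Total waiting = 0 + 5 + 6 + 1 + 3 = 15

15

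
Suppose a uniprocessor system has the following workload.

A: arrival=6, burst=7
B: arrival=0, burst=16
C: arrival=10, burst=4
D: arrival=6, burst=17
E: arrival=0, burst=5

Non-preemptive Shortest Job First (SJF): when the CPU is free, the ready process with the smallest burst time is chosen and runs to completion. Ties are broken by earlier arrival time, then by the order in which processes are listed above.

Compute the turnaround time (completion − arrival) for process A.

26

Timeline: | E 0-5 | B 5-21 | C 21-25 | A 25-32 | D 32-49 |
Completion: A=32  B=21  C=25  D=49  E=5
Turnaround (C−A): A=26  B=21  C=15  D=43  E=5
Turnaround(A) = completion − arrival = 32 − 6 = 26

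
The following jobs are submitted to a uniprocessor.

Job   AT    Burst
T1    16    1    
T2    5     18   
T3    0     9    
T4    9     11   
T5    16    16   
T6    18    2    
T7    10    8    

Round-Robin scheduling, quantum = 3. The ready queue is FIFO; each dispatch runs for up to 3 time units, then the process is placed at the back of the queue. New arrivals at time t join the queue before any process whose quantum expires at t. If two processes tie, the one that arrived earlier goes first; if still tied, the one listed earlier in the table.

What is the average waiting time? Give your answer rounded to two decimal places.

Schedule: | T3 0-6 | T2 6-9 | T3 9-12 | T4 12-15 | T2 15-18 | T7 18-21 | T4 21-24 | T1 24-25 | T5 25-28 | T6 28-30 | T2 30-33 | T7 33-36 | T4 36-39 | T5 39-42 | T2 42-45 | T7 45-47 | T4 47-49 | T5 49-52 | T2 52-55 | T5 55-58 | T2 58-61 | T5 61-65 |
Completion: T1=25  T2=61  T3=12  T4=49  T5=65  T6=30  T7=47
Turnaround (C−A): T1=9  T2=56  T3=12  T4=40  T5=49  T6=12  T7=37
Waiting times: T1=8, T2=38, T3=3, T4=29, T5=33, T6=10, T7=29
Average waiting = (8+38+3+29+33+10+29) / 7 = 150/7 = 21.43

21.43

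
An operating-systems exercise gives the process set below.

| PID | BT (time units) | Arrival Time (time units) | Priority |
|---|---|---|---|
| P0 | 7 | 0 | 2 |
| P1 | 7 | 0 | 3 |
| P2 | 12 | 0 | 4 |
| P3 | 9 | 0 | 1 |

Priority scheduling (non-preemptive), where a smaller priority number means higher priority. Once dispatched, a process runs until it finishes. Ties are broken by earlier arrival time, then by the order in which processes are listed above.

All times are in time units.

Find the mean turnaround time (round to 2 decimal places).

Gantt: | P3 0-9 | P0 9-16 | P1 16-23 | P2 23-35 |
Completion: P0=16  P1=23  P2=35  P3=9
Turnaround (C−A): P0=16  P1=23  P2=35  P3=9
Turnaround times: P0=16, P1=23, P2=35, P3=9
Average turnaround = (16+23+35+9) / 4 = 83/4 = 20.75

20.75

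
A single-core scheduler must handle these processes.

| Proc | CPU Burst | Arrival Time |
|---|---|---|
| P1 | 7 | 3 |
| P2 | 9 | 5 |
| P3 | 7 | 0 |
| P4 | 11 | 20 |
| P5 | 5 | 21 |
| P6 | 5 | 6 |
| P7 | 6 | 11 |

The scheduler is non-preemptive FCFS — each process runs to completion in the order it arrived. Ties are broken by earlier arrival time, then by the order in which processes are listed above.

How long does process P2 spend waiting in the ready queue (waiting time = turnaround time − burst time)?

Schedule: | P3 0-7 | P1 7-14 | P2 14-23 | P6 23-28 | P7 28-34 | P4 34-45 | P5 45-50 |
Completion: P1=14  P2=23  P3=7  P4=45  P5=50  P6=28  P7=34
Turnaround (C−A): P1=11  P2=18  P3=7  P4=25  P5=29  P6=22  P7=23
Waiting(P2) = turnaround − burst = 18 − 9 = 9

9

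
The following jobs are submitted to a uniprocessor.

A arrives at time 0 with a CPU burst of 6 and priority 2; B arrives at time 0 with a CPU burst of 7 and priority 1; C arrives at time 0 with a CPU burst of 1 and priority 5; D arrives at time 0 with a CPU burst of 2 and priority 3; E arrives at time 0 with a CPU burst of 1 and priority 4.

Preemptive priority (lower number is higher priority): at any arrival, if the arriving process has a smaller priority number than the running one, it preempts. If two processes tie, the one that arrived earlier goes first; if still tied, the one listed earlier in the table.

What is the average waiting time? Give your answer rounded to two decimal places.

10.20

Schedule: | B 0-7 | A 7-13 | D 13-15 | E 15-16 | C 16-17 |
Completion: A=13  B=7  C=17  D=15  E=16
Turnaround (C−A): A=13  B=7  C=17  D=15  E=16
Waiting times: A=7, B=0, C=16, D=13, E=15
Average waiting = (7+0+16+13+15) / 5 = 51/5 = 10.20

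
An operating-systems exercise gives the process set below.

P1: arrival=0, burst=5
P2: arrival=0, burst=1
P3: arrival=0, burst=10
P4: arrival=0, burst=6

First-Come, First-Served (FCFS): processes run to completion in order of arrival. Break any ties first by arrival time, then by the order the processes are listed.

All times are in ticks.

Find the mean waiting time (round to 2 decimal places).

Gantt: | P1 0-5 | P2 5-6 | P3 6-16 | P4 16-22 |
Completion: P1=5  P2=6  P3=16  P4=22
Waiting times: P1=0, P2=5, P3=6, P4=16
Average waiting = (0+5+6+16) / 4 = 27/4 = 6.75

6.75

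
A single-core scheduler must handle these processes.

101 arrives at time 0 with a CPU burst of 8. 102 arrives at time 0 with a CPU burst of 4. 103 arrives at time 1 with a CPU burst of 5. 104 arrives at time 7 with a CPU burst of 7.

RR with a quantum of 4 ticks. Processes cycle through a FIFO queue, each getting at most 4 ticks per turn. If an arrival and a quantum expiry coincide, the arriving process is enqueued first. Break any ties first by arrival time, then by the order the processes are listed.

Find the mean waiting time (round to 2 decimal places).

9.25

Schedule: | 101 0-4 | 102 4-8 | 103 8-12 | 101 12-16 | 104 16-20 | 103 20-21 | 104 21-24 |
Completion: 101=16  102=8  103=21  104=24
Turnaround (C−A): 101=16  102=8  103=20  104=17
Waiting times: 101=8, 102=4, 103=15, 104=10
Average waiting = (8+4+15+10) / 4 = 37/4 = 9.25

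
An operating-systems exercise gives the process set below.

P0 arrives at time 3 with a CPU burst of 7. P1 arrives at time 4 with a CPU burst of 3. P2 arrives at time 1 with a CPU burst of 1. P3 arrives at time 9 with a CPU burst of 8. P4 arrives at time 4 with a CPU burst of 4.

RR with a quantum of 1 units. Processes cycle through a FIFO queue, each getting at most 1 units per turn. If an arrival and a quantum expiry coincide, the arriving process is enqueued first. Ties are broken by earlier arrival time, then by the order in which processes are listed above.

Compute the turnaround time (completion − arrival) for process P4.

12

Schedule: | idle 0-1 | P2 1-2 | idle 2-3 | P0 3-4 | P1 4-5 | P4 5-6 | P0 6-7 | P1 7-8 | P4 8-9 | P0 9-10 | P1 10-11 | P3 11-12 | P4 12-13 | P0 13-14 | P3 14-15 | P4 15-16 | P0 16-17 | P3 17-18 | P0 18-19 | P3 19-20 | P0 20-21 | P3 21-25 |
Completion: P0=21  P1=11  P2=2  P3=25  P4=16
Turnaround (C−A): P0=18  P1=7  P2=1  P3=16  P4=12
Turnaround(P4) = completion − arrival = 16 − 4 = 12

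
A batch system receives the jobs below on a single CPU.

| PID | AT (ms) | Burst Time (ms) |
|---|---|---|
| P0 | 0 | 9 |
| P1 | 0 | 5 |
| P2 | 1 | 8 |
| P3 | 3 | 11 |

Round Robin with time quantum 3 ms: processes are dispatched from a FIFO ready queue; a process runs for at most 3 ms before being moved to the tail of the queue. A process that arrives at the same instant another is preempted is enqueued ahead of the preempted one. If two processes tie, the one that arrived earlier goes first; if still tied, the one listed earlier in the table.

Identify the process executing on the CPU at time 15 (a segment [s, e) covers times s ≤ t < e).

Schedule: | P0 0-3 | P1 3-6 | P2 6-9 | P3 9-12 | P0 12-15 | P1 15-17 | P2 17-20 | P3 20-23 | P0 23-26 | P2 26-28 | P3 28-33 |
Completion: P0=26  P1=17  P2=28  P3=33

P1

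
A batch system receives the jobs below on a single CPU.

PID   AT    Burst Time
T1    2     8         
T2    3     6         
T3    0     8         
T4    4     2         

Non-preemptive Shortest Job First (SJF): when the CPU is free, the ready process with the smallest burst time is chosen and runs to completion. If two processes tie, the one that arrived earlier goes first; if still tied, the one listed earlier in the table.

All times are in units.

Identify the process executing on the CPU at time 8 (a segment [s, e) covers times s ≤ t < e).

T4

Gantt: | T3 0-8 | T4 8-10 | T2 10-16 | T1 16-24 |
Completion: T1=24  T2=16  T3=8  T4=10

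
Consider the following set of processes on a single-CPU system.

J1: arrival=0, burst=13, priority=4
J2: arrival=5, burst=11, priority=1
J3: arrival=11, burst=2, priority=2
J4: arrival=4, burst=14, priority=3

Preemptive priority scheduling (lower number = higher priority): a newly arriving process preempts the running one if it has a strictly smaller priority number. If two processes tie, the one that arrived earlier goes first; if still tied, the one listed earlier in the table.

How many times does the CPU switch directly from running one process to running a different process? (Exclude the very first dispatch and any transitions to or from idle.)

5

Schedule: | J1 0-4 | J4 4-5 | J2 5-16 | J3 16-18 | J4 18-31 | J1 31-40 |
Completion: J1=40  J2=16  J3=18  J4=31
Turnaround (C−A): J1=40  J2=11  J3=7  J4=27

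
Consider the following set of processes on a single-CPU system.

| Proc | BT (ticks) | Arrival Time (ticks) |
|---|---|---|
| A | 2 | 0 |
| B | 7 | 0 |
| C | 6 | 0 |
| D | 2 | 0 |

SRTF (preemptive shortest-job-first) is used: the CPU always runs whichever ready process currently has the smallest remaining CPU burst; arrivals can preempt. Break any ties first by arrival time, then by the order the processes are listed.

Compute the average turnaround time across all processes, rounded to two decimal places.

Timeline: | A 0-2 | D 2-4 | C 4-10 | B 10-17 |
Completion: A=2  B=17  C=10  D=4
Turnaround times: A=2, B=17, C=10, D=4
Average turnaround = (2+17+10+4) / 4 = 33/4 = 8.25

8.25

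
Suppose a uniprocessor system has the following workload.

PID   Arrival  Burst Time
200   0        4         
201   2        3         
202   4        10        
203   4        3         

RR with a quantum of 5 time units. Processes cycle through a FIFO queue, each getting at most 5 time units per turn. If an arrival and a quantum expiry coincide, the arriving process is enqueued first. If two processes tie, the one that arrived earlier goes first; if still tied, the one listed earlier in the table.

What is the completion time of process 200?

Gantt: | 200 0-4 | 201 4-7 | 202 7-12 | 203 12-15 | 202 15-20 |
Completion: 200=4  201=7  202=20  203=15
Turnaround (C−A): 200=4  201=5  202=16  203=11

4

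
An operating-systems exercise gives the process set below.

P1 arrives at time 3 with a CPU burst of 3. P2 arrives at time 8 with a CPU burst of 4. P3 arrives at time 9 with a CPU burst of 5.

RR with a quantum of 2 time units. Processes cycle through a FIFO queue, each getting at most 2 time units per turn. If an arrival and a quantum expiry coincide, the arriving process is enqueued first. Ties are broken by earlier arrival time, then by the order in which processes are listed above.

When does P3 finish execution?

17

Schedule: | idle 0-3 | P1 3-6 | idle 6-8 | P2 8-10 | P3 10-12 | P2 12-14 | P3 14-17 |
Completion: P1=6  P2=14  P3=17
Turnaround (C−A): P1=3  P2=6  P3=8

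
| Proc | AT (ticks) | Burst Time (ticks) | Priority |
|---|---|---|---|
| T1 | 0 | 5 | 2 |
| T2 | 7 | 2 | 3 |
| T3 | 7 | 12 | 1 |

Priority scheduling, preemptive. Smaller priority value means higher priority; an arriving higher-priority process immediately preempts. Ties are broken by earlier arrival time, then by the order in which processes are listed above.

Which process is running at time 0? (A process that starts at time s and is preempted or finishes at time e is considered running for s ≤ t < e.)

Timeline: | T1 0-5 | idle 5-7 | T3 7-19 | T2 19-21 |
Completion: T1=5  T2=21  T3=19

T1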